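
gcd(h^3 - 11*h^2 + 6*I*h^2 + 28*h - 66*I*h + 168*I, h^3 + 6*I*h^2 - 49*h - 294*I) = h^2 + h*(-7 + 6*I) - 42*I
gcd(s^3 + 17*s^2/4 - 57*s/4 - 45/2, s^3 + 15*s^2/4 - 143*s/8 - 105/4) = s^2 + 29*s/4 + 15/2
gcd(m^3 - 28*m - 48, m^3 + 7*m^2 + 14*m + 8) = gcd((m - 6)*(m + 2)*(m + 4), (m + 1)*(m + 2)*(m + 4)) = m^2 + 6*m + 8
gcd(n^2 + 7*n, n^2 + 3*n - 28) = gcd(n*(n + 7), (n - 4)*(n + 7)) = n + 7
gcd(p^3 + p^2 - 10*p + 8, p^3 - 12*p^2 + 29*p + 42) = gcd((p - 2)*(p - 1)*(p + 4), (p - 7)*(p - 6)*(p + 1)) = 1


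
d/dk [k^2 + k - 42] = 2*k + 1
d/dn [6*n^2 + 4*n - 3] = 12*n + 4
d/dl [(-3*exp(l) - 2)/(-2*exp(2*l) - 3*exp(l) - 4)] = (-(3*exp(l) + 2)*(4*exp(l) + 3) + 6*exp(2*l) + 9*exp(l) + 12)*exp(l)/(2*exp(2*l) + 3*exp(l) + 4)^2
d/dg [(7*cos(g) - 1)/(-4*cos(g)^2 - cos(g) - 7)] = (28*sin(g)^2 + 8*cos(g) + 22)*sin(g)/(4*cos(g)^2 + cos(g) + 7)^2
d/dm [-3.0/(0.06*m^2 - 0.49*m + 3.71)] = (0.36*m - 1.47)/(0.06*m^2 - 0.49*m + 3.71)^2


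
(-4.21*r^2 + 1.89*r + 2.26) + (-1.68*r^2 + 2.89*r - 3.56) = -5.89*r^2 + 4.78*r - 1.3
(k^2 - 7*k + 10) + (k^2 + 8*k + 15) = 2*k^2 + k + 25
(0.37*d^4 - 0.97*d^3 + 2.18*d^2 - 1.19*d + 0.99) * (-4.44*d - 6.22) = -1.6428*d^5 + 2.0054*d^4 - 3.6458*d^3 - 8.276*d^2 + 3.0062*d - 6.1578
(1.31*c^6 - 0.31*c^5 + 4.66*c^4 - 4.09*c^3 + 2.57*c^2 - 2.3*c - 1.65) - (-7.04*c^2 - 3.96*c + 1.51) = 1.31*c^6 - 0.31*c^5 + 4.66*c^4 - 4.09*c^3 + 9.61*c^2 + 1.66*c - 3.16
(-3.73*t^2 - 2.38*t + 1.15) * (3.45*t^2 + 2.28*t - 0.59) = -12.8685*t^4 - 16.7154*t^3 + 0.7418*t^2 + 4.0262*t - 0.6785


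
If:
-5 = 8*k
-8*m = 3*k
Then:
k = -5/8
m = 15/64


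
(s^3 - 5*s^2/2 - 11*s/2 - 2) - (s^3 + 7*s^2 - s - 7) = -19*s^2/2 - 9*s/2 + 5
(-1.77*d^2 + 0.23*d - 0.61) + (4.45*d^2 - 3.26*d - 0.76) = 2.68*d^2 - 3.03*d - 1.37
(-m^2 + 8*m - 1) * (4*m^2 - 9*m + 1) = -4*m^4 + 41*m^3 - 77*m^2 + 17*m - 1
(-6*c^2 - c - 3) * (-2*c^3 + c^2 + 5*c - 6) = 12*c^5 - 4*c^4 - 25*c^3 + 28*c^2 - 9*c + 18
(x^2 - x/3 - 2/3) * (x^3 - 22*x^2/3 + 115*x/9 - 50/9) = x^5 - 23*x^4/3 + 131*x^3/9 - 133*x^2/27 - 20*x/3 + 100/27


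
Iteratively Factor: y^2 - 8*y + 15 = (y - 5)*(y - 3)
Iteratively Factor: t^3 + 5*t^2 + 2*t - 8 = (t + 2)*(t^2 + 3*t - 4) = (t + 2)*(t + 4)*(t - 1)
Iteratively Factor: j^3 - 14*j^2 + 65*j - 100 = (j - 4)*(j^2 - 10*j + 25) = (j - 5)*(j - 4)*(j - 5)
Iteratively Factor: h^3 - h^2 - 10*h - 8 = (h + 1)*(h^2 - 2*h - 8) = (h - 4)*(h + 1)*(h + 2)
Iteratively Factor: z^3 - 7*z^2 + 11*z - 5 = (z - 1)*(z^2 - 6*z + 5) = (z - 5)*(z - 1)*(z - 1)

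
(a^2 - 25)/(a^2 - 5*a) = (a + 5)/a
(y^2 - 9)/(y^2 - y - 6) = (y + 3)/(y + 2)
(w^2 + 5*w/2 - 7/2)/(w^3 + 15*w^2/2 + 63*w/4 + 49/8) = 4*(w - 1)/(4*w^2 + 16*w + 7)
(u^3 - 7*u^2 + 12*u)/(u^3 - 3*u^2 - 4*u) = (u - 3)/(u + 1)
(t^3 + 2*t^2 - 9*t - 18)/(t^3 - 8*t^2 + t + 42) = (t + 3)/(t - 7)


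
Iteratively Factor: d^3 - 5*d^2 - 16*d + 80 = (d - 5)*(d^2 - 16) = (d - 5)*(d + 4)*(d - 4)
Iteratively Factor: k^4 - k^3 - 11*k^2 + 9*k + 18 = (k + 3)*(k^3 - 4*k^2 + k + 6) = (k - 2)*(k + 3)*(k^2 - 2*k - 3) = (k - 2)*(k + 1)*(k + 3)*(k - 3)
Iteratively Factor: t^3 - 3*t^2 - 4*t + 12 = (t + 2)*(t^2 - 5*t + 6) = (t - 3)*(t + 2)*(t - 2)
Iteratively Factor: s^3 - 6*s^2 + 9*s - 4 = (s - 1)*(s^2 - 5*s + 4) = (s - 1)^2*(s - 4)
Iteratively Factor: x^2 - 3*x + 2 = (x - 2)*(x - 1)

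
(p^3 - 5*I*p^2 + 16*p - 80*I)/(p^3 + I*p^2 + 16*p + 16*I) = (p - 5*I)/(p + I)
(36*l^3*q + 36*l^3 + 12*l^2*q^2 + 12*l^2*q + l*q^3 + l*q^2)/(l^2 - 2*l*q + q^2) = l*(36*l^2*q + 36*l^2 + 12*l*q^2 + 12*l*q + q^3 + q^2)/(l^2 - 2*l*q + q^2)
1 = 1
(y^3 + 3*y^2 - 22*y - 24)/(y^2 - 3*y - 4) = y + 6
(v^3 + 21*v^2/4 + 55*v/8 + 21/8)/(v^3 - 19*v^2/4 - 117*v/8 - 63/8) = (2*v^2 + 9*v + 7)/(2*v^2 - 11*v - 21)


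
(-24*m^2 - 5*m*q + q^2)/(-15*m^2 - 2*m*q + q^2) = (-8*m + q)/(-5*m + q)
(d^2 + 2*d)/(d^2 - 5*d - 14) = d/(d - 7)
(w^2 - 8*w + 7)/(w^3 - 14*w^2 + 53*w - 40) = (w - 7)/(w^2 - 13*w + 40)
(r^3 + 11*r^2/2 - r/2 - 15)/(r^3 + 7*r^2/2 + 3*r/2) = (2*r^3 + 11*r^2 - r - 30)/(r*(2*r^2 + 7*r + 3))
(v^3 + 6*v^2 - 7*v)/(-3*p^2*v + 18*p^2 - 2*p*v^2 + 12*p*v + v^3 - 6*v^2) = v*(-v^2 - 6*v + 7)/(3*p^2*v - 18*p^2 + 2*p*v^2 - 12*p*v - v^3 + 6*v^2)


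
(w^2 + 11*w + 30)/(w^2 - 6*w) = (w^2 + 11*w + 30)/(w*(w - 6))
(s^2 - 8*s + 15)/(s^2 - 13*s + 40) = (s - 3)/(s - 8)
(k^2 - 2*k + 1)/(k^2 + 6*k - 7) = (k - 1)/(k + 7)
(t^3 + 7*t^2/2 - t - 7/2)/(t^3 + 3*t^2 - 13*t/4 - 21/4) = 2*(t - 1)/(2*t - 3)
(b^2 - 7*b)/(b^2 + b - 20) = b*(b - 7)/(b^2 + b - 20)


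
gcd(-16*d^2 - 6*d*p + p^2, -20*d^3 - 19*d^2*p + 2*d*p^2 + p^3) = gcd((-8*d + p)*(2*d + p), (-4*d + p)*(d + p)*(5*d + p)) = 1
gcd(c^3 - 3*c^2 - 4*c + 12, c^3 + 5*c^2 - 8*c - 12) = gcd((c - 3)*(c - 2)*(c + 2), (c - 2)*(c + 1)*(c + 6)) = c - 2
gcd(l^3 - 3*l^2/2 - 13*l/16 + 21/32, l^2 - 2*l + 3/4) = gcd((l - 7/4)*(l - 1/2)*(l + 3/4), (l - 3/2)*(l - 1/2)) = l - 1/2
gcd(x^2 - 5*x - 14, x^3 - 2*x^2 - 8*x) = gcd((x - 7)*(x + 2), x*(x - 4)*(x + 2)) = x + 2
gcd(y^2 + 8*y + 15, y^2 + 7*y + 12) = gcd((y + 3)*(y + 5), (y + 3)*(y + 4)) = y + 3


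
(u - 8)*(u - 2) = u^2 - 10*u + 16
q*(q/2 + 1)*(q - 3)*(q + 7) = q^4/2 + 3*q^3 - 13*q^2/2 - 21*q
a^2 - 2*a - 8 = (a - 4)*(a + 2)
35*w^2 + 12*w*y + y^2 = (5*w + y)*(7*w + y)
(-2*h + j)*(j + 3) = -2*h*j - 6*h + j^2 + 3*j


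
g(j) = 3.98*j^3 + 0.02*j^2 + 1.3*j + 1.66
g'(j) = 11.94*j^2 + 0.04*j + 1.3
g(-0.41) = 0.86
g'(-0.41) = 3.29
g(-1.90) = -28.04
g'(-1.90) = 44.33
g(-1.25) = -7.71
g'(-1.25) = 19.91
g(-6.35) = -1024.86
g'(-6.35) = 482.50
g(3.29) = 147.89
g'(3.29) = 130.67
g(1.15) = 9.23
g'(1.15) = 17.14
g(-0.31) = 1.14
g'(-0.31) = 2.44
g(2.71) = 84.54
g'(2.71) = 89.10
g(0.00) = 1.66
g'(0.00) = 1.30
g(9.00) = 2916.40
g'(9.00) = 968.80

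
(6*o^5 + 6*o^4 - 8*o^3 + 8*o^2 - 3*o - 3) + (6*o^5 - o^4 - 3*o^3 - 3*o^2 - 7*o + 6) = 12*o^5 + 5*o^4 - 11*o^3 + 5*o^2 - 10*o + 3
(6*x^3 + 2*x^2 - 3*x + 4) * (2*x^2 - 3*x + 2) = 12*x^5 - 14*x^4 + 21*x^2 - 18*x + 8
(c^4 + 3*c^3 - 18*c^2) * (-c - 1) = -c^5 - 4*c^4 + 15*c^3 + 18*c^2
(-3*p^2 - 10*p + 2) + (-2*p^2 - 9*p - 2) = -5*p^2 - 19*p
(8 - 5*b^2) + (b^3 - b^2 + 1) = b^3 - 6*b^2 + 9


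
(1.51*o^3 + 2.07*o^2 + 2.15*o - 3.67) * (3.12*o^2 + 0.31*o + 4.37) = 4.7112*o^5 + 6.9265*o^4 + 13.9484*o^3 - 1.738*o^2 + 8.2578*o - 16.0379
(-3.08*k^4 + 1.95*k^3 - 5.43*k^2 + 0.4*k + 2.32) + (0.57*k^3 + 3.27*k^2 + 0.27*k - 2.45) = -3.08*k^4 + 2.52*k^3 - 2.16*k^2 + 0.67*k - 0.13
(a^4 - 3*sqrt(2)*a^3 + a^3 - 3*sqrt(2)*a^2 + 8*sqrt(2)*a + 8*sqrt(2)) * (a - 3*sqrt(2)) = a^5 - 6*sqrt(2)*a^4 + a^4 - 6*sqrt(2)*a^3 + 18*a^3 + 8*sqrt(2)*a^2 + 18*a^2 - 48*a + 8*sqrt(2)*a - 48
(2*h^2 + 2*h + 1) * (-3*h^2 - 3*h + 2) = -6*h^4 - 12*h^3 - 5*h^2 + h + 2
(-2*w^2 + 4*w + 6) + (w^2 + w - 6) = -w^2 + 5*w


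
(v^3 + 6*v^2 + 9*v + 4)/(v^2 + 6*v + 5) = (v^2 + 5*v + 4)/(v + 5)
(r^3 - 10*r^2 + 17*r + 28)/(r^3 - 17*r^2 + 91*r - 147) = (r^2 - 3*r - 4)/(r^2 - 10*r + 21)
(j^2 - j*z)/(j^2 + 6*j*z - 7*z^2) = j/(j + 7*z)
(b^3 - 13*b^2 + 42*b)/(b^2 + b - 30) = b*(b^2 - 13*b + 42)/(b^2 + b - 30)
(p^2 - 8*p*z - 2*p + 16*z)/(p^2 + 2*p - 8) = (p - 8*z)/(p + 4)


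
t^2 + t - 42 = (t - 6)*(t + 7)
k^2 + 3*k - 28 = (k - 4)*(k + 7)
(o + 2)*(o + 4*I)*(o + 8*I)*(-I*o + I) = -I*o^4 + 12*o^3 - I*o^3 + 12*o^2 + 34*I*o^2 - 24*o + 32*I*o - 64*I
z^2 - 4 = (z - 2)*(z + 2)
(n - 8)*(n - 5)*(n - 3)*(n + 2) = n^4 - 14*n^3 + 47*n^2 + 38*n - 240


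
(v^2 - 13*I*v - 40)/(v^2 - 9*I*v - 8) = (v - 5*I)/(v - I)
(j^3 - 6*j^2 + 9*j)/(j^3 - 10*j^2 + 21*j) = (j - 3)/(j - 7)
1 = 1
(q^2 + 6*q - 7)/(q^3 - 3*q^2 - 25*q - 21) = (-q^2 - 6*q + 7)/(-q^3 + 3*q^2 + 25*q + 21)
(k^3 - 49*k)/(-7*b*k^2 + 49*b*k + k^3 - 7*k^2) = (-k - 7)/(7*b - k)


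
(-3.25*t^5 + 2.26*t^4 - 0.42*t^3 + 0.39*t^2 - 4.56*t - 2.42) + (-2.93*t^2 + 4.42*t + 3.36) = -3.25*t^5 + 2.26*t^4 - 0.42*t^3 - 2.54*t^2 - 0.14*t + 0.94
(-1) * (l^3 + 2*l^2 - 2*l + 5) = -l^3 - 2*l^2 + 2*l - 5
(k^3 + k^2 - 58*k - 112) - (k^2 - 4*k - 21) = k^3 - 54*k - 91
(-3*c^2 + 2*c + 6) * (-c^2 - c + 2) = 3*c^4 + c^3 - 14*c^2 - 2*c + 12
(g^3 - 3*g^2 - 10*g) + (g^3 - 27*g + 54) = 2*g^3 - 3*g^2 - 37*g + 54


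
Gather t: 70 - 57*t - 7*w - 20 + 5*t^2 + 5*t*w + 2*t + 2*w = 5*t^2 + t*(5*w - 55) - 5*w + 50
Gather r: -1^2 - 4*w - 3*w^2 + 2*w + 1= -3*w^2 - 2*w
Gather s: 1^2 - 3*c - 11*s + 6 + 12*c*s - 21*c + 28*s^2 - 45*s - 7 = -24*c + 28*s^2 + s*(12*c - 56)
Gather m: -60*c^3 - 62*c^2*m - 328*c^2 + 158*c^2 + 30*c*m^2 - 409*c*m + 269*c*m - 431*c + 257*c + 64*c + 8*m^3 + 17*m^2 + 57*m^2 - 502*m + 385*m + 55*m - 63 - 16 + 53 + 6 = -60*c^3 - 170*c^2 - 110*c + 8*m^3 + m^2*(30*c + 74) + m*(-62*c^2 - 140*c - 62) - 20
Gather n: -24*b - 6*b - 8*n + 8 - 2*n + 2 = -30*b - 10*n + 10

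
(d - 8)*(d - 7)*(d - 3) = d^3 - 18*d^2 + 101*d - 168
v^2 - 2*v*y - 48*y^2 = (v - 8*y)*(v + 6*y)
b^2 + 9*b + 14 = (b + 2)*(b + 7)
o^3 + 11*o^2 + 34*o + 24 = (o + 1)*(o + 4)*(o + 6)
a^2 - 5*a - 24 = (a - 8)*(a + 3)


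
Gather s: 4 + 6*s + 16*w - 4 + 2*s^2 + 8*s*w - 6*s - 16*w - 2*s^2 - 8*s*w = 0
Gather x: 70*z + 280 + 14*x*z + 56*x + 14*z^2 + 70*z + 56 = x*(14*z + 56) + 14*z^2 + 140*z + 336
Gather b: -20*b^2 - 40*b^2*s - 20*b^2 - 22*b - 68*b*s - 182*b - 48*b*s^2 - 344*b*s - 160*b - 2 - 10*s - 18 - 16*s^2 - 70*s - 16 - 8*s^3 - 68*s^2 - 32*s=b^2*(-40*s - 40) + b*(-48*s^2 - 412*s - 364) - 8*s^3 - 84*s^2 - 112*s - 36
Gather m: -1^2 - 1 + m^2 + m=m^2 + m - 2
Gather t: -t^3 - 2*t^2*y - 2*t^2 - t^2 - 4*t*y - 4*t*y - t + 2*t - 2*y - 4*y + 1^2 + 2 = -t^3 + t^2*(-2*y - 3) + t*(1 - 8*y) - 6*y + 3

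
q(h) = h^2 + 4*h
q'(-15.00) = -26.00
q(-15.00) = 165.00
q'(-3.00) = -2.00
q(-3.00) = -3.00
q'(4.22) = 12.44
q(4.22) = 34.69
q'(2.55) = 9.10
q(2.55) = 16.70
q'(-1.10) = 1.80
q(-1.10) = -3.19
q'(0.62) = 5.24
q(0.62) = 2.86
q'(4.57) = 13.14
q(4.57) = 39.16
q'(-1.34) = 1.32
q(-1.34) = -3.56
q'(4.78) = 13.56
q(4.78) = 41.97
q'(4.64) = 13.28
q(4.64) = 40.09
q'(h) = 2*h + 4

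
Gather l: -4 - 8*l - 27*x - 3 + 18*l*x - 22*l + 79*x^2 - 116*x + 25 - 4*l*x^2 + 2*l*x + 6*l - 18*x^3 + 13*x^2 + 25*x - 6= l*(-4*x^2 + 20*x - 24) - 18*x^3 + 92*x^2 - 118*x + 12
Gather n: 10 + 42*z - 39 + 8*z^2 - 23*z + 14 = 8*z^2 + 19*z - 15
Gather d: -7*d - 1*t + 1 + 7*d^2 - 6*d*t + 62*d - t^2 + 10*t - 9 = 7*d^2 + d*(55 - 6*t) - t^2 + 9*t - 8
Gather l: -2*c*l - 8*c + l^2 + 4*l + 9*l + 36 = -8*c + l^2 + l*(13 - 2*c) + 36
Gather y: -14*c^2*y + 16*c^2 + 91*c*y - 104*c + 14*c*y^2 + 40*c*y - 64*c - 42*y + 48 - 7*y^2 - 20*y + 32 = 16*c^2 - 168*c + y^2*(14*c - 7) + y*(-14*c^2 + 131*c - 62) + 80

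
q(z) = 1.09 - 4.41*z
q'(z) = -4.41000000000000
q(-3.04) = 14.50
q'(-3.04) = -4.41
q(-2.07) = 10.22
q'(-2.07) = -4.41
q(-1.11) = 5.99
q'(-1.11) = -4.41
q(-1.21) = 6.43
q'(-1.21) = -4.41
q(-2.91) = 13.92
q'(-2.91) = -4.41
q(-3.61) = 17.01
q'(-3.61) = -4.41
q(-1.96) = 9.73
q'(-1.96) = -4.41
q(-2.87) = 13.75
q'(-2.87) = -4.41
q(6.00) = -25.37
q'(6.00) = -4.41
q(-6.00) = 27.55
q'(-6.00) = -4.41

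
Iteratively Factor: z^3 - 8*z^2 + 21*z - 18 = (z - 3)*(z^2 - 5*z + 6) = (z - 3)*(z - 2)*(z - 3)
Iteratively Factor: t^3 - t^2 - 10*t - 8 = (t - 4)*(t^2 + 3*t + 2) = (t - 4)*(t + 2)*(t + 1)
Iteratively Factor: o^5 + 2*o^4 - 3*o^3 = (o)*(o^4 + 2*o^3 - 3*o^2) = o^2*(o^3 + 2*o^2 - 3*o) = o^2*(o + 3)*(o^2 - o) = o^3*(o + 3)*(o - 1)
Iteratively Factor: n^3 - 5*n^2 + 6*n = (n)*(n^2 - 5*n + 6) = n*(n - 3)*(n - 2)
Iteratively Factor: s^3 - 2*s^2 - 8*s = (s + 2)*(s^2 - 4*s) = (s - 4)*(s + 2)*(s)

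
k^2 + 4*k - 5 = (k - 1)*(k + 5)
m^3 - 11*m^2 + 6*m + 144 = (m - 8)*(m - 6)*(m + 3)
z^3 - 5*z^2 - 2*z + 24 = (z - 4)*(z - 3)*(z + 2)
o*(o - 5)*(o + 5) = o^3 - 25*o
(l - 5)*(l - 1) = l^2 - 6*l + 5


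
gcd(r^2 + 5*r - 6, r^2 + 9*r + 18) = r + 6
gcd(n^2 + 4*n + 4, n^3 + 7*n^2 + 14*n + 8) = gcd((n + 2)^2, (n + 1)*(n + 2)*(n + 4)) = n + 2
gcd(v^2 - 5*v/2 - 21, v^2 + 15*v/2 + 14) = v + 7/2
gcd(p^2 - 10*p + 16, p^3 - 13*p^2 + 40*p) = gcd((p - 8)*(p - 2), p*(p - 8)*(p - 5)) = p - 8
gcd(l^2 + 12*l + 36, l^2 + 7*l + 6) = l + 6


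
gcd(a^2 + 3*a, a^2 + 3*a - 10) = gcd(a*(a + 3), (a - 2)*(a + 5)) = 1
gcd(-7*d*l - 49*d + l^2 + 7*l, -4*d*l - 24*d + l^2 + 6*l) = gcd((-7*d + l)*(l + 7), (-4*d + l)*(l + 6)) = 1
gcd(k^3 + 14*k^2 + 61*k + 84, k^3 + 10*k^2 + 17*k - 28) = k^2 + 11*k + 28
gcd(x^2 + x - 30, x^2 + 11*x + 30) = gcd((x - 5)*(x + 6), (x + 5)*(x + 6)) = x + 6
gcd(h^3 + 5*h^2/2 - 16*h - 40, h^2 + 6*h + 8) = h + 4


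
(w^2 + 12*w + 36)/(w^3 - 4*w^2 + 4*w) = (w^2 + 12*w + 36)/(w*(w^2 - 4*w + 4))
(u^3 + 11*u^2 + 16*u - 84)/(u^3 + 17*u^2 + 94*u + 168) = (u - 2)/(u + 4)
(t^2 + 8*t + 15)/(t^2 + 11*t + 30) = (t + 3)/(t + 6)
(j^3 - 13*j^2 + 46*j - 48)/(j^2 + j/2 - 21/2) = 2*(j^2 - 10*j + 16)/(2*j + 7)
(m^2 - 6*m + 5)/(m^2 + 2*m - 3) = (m - 5)/(m + 3)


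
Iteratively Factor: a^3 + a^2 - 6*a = (a - 2)*(a^2 + 3*a) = a*(a - 2)*(a + 3)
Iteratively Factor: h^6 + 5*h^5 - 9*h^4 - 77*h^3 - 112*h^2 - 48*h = (h + 1)*(h^5 + 4*h^4 - 13*h^3 - 64*h^2 - 48*h) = (h + 1)*(h + 3)*(h^4 + h^3 - 16*h^2 - 16*h) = h*(h + 1)*(h + 3)*(h^3 + h^2 - 16*h - 16) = h*(h + 1)^2*(h + 3)*(h^2 - 16) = h*(h - 4)*(h + 1)^2*(h + 3)*(h + 4)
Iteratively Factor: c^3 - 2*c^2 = (c - 2)*(c^2) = c*(c - 2)*(c)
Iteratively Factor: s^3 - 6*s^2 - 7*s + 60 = (s + 3)*(s^2 - 9*s + 20) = (s - 5)*(s + 3)*(s - 4)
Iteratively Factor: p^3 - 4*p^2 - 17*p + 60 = (p - 3)*(p^2 - p - 20) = (p - 5)*(p - 3)*(p + 4)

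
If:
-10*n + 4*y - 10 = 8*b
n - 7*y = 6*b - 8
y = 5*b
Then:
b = 35/199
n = -157/199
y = 175/199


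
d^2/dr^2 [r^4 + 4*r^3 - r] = 12*r*(r + 2)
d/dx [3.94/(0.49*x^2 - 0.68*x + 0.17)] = (2.6792 - 3.8612*x)/(0.49*x^2 - 0.68*x + 0.17)^2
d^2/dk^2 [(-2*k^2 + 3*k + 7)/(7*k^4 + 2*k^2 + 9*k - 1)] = 2*(-294*k^8 + 882*k^7 + 3458*k^6 + 882*k^5 + 147*k^4 + 1140*k^3 + 366*k^2 + 396*k + 606)/(343*k^12 + 294*k^10 + 1323*k^9 - 63*k^8 + 756*k^7 + 1625*k^6 - 270*k^5 + 495*k^4 + 621*k^3 - 237*k^2 + 27*k - 1)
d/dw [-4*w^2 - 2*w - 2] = -8*w - 2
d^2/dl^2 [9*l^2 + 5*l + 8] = 18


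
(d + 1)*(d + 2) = d^2 + 3*d + 2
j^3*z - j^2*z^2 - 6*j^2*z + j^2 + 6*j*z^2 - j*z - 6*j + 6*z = (j - 6)*(j - z)*(j*z + 1)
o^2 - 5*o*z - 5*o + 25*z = (o - 5)*(o - 5*z)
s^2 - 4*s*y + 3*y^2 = (s - 3*y)*(s - y)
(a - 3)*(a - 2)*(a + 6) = a^3 + a^2 - 24*a + 36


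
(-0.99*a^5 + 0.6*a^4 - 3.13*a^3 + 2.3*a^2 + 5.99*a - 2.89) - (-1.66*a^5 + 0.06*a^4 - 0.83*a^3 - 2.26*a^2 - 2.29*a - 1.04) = 0.67*a^5 + 0.54*a^4 - 2.3*a^3 + 4.56*a^2 + 8.28*a - 1.85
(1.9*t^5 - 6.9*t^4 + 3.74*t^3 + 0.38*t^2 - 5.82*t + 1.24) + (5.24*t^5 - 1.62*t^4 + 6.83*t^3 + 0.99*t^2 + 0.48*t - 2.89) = 7.14*t^5 - 8.52*t^4 + 10.57*t^3 + 1.37*t^2 - 5.34*t - 1.65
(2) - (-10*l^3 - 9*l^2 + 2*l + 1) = 10*l^3 + 9*l^2 - 2*l + 1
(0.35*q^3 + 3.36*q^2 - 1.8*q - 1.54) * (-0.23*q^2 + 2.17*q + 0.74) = -0.0805*q^5 - 0.0133000000000001*q^4 + 7.9642*q^3 - 1.0654*q^2 - 4.6738*q - 1.1396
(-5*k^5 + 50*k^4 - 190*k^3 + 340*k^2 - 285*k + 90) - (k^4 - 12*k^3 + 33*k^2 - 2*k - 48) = -5*k^5 + 49*k^4 - 178*k^3 + 307*k^2 - 283*k + 138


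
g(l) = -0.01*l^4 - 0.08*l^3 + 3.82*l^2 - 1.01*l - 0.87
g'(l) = -0.04*l^3 - 0.24*l^2 + 7.64*l - 1.01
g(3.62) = 40.02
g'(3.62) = 21.60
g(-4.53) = 85.32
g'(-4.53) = -36.83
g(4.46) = 59.56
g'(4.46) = 24.74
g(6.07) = 102.28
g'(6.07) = 27.58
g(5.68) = 91.57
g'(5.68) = 27.31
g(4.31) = 55.88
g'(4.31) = 24.26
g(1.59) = 6.80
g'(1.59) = 10.37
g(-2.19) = 20.27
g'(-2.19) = -18.47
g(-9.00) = 310.35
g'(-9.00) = -60.05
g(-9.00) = 310.35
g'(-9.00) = -60.05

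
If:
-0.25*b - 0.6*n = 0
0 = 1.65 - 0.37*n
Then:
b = -10.70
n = 4.46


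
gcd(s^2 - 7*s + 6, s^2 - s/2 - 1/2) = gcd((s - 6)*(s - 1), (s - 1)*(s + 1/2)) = s - 1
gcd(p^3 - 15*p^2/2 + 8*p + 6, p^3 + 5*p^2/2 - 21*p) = 1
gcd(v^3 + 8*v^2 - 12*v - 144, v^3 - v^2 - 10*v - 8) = v - 4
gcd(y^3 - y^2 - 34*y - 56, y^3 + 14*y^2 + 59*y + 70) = y + 2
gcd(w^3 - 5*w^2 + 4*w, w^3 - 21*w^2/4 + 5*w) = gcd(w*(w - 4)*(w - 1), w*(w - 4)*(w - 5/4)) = w^2 - 4*w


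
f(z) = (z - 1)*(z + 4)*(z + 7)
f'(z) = (z - 1)*(z + 4) + (z - 1)*(z + 7) + (z + 4)*(z + 7) = 3*z^2 + 20*z + 17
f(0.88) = -4.61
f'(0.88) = 36.92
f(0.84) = -6.07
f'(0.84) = 35.92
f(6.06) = 664.80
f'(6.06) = 248.37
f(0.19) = -24.40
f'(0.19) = 20.91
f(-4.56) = 7.60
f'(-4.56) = -11.82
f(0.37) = -20.29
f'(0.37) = 24.81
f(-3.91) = -1.37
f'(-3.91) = -15.34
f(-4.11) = 1.62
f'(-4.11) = -14.52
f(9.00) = 1664.00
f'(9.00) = 440.00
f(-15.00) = -1408.00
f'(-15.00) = 392.00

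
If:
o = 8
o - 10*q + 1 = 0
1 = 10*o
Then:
No Solution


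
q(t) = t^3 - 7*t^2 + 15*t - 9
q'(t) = 3*t^2 - 14*t + 15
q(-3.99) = -243.81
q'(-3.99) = 118.62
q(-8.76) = -1349.78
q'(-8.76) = 367.85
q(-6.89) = -771.74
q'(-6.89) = 253.88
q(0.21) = -6.15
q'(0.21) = 12.19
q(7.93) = 168.43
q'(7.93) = 92.63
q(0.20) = -6.27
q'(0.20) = 12.32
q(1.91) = 1.08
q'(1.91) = -0.80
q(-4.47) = -305.23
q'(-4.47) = 137.52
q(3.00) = 0.00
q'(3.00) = 0.00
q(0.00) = -9.00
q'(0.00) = 15.00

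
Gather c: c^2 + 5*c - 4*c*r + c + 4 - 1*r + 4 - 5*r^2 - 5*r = c^2 + c*(6 - 4*r) - 5*r^2 - 6*r + 8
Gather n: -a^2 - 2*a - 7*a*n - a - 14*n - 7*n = -a^2 - 3*a + n*(-7*a - 21)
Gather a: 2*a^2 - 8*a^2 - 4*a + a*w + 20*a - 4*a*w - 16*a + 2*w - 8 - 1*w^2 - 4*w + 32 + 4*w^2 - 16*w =-6*a^2 - 3*a*w + 3*w^2 - 18*w + 24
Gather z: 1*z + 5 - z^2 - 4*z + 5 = -z^2 - 3*z + 10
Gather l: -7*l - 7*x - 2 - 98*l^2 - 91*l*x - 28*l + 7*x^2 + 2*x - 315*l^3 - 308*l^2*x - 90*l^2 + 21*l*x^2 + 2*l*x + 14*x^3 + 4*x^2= -315*l^3 + l^2*(-308*x - 188) + l*(21*x^2 - 89*x - 35) + 14*x^3 + 11*x^2 - 5*x - 2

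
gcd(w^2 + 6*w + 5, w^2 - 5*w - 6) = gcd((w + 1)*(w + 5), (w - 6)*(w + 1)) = w + 1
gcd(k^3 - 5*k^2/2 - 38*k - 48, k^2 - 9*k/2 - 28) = k - 8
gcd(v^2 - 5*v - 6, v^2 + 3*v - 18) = 1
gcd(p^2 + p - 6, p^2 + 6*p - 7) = 1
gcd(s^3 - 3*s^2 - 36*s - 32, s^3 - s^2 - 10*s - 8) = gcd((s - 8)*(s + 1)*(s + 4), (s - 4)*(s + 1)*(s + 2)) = s + 1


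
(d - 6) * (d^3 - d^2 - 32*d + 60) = d^4 - 7*d^3 - 26*d^2 + 252*d - 360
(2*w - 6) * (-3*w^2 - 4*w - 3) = -6*w^3 + 10*w^2 + 18*w + 18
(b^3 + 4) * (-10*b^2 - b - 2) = -10*b^5 - b^4 - 2*b^3 - 40*b^2 - 4*b - 8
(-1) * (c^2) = -c^2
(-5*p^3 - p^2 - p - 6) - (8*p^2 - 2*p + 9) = -5*p^3 - 9*p^2 + p - 15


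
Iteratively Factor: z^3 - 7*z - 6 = (z - 3)*(z^2 + 3*z + 2) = (z - 3)*(z + 1)*(z + 2)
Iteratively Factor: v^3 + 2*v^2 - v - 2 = (v + 2)*(v^2 - 1) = (v + 1)*(v + 2)*(v - 1)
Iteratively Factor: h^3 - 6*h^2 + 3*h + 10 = (h + 1)*(h^2 - 7*h + 10) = (h - 2)*(h + 1)*(h - 5)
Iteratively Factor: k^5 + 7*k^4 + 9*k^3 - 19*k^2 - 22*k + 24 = (k + 2)*(k^4 + 5*k^3 - k^2 - 17*k + 12) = (k - 1)*(k + 2)*(k^3 + 6*k^2 + 5*k - 12) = (k - 1)^2*(k + 2)*(k^2 + 7*k + 12) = (k - 1)^2*(k + 2)*(k + 4)*(k + 3)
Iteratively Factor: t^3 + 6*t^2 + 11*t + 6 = (t + 2)*(t^2 + 4*t + 3) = (t + 1)*(t + 2)*(t + 3)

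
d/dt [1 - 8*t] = -8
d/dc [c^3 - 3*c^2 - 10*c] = 3*c^2 - 6*c - 10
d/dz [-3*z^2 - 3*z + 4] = -6*z - 3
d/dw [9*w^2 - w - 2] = 18*w - 1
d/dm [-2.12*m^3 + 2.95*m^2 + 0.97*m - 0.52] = -6.36*m^2 + 5.9*m + 0.97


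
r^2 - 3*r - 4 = (r - 4)*(r + 1)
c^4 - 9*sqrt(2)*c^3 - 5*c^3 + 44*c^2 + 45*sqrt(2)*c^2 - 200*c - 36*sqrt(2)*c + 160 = (c - 4)*(c - 1)*(c - 5*sqrt(2))*(c - 4*sqrt(2))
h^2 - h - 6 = (h - 3)*(h + 2)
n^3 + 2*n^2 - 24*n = n*(n - 4)*(n + 6)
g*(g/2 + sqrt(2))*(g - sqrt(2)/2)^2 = g^4/2 + sqrt(2)*g^3/2 - 7*g^2/4 + sqrt(2)*g/2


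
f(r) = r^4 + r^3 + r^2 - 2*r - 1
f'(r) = 4*r^3 + 3*r^2 + 2*r - 2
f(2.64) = 67.66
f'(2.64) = 97.79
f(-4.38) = 310.96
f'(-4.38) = -289.32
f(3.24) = 147.23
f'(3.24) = 172.02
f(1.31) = 3.29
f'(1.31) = 14.76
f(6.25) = 1795.58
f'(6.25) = 1104.25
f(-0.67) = 0.69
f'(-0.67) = -3.20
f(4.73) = 618.28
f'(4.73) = 497.87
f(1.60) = 9.01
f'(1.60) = 25.26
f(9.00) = 7352.00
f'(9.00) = 3175.00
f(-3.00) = 68.00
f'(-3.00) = -89.00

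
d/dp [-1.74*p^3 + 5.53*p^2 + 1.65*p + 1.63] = -5.22*p^2 + 11.06*p + 1.65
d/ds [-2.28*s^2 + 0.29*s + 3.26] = 0.29 - 4.56*s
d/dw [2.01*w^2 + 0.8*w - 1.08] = 4.02*w + 0.8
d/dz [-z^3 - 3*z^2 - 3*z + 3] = -3*z^2 - 6*z - 3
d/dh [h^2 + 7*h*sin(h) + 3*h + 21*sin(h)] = 7*h*cos(h) + 2*h + 7*sin(h) + 21*cos(h) + 3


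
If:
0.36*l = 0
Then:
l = 0.00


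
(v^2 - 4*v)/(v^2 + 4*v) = (v - 4)/(v + 4)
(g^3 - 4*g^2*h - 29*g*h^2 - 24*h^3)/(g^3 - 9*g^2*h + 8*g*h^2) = (g^2 + 4*g*h + 3*h^2)/(g*(g - h))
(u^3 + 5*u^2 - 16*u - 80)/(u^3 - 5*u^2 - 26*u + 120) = (u + 4)/(u - 6)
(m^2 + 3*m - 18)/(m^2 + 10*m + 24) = (m - 3)/(m + 4)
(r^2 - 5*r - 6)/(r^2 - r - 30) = (r + 1)/(r + 5)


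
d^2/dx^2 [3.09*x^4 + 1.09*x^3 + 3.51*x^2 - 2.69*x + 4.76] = 37.08*x^2 + 6.54*x + 7.02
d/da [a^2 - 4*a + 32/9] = 2*a - 4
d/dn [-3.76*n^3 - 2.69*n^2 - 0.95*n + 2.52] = -11.28*n^2 - 5.38*n - 0.95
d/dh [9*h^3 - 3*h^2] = 3*h*(9*h - 2)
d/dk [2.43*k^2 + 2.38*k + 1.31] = 4.86*k + 2.38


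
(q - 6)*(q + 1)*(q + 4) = q^3 - q^2 - 26*q - 24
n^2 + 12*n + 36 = (n + 6)^2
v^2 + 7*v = v*(v + 7)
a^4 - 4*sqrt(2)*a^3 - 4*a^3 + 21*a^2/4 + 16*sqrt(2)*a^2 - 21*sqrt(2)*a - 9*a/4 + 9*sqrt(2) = (a - 3/2)^2*(a - 1)*(a - 4*sqrt(2))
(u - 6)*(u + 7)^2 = u^3 + 8*u^2 - 35*u - 294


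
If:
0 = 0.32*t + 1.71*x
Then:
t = -5.34375*x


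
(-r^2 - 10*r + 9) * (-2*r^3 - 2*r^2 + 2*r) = 2*r^5 + 22*r^4 - 38*r^2 + 18*r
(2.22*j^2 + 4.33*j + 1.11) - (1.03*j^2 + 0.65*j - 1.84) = 1.19*j^2 + 3.68*j + 2.95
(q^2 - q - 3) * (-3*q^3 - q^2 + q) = -3*q^5 + 2*q^4 + 11*q^3 + 2*q^2 - 3*q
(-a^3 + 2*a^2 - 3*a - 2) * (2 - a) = a^4 - 4*a^3 + 7*a^2 - 4*a - 4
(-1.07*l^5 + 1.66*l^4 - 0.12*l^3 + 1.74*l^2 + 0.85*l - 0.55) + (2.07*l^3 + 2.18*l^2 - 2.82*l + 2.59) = -1.07*l^5 + 1.66*l^4 + 1.95*l^3 + 3.92*l^2 - 1.97*l + 2.04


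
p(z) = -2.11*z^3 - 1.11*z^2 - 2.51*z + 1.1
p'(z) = -6.33*z^2 - 2.22*z - 2.51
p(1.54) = -13.10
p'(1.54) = -20.94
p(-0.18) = 1.53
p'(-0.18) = -2.32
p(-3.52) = 88.21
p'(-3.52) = -73.13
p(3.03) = -75.39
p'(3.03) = -67.35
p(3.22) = -88.94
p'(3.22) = -75.29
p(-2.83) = 47.14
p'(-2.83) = -46.92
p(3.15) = -83.77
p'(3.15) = -72.31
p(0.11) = 0.81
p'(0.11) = -2.83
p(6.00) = -509.68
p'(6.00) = -243.71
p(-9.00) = 1471.97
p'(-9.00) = -495.26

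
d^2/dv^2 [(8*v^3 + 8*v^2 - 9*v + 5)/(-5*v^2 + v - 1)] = 14*(31*v^3 - 33*v^2 - 12*v + 3)/(125*v^6 - 75*v^5 + 90*v^4 - 31*v^3 + 18*v^2 - 3*v + 1)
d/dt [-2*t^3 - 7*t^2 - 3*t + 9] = -6*t^2 - 14*t - 3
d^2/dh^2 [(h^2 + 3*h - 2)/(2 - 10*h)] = 34/(125*h^3 - 75*h^2 + 15*h - 1)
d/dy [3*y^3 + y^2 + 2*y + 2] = 9*y^2 + 2*y + 2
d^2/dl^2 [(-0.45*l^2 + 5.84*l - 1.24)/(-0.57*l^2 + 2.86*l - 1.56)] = (2.22044604925031e-16*l^4 - 2.32765199999999*l^3 + 0.0164159999999924*l^2 + 19.02888*l - 31.841056)/(0.185193*l^6 - 2.787642*l^5 + 15.507648*l^4 - 38.652328*l^3 + 42.441984*l^2 - 20.880288*l + 3.796416)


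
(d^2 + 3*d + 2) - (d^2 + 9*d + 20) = -6*d - 18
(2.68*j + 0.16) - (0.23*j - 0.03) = 2.45*j + 0.19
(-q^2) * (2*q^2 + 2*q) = -2*q^4 - 2*q^3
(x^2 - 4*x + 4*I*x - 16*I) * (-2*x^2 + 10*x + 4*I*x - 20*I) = -2*x^4 + 18*x^3 - 4*I*x^3 - 56*x^2 + 36*I*x^2 + 144*x - 80*I*x - 320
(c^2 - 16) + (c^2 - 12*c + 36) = 2*c^2 - 12*c + 20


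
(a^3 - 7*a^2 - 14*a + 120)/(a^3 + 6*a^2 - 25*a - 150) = (a^2 - 2*a - 24)/(a^2 + 11*a + 30)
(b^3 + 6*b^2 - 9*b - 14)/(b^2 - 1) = (b^2 + 5*b - 14)/(b - 1)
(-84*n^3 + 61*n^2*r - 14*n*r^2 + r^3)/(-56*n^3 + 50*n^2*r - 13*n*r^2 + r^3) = (-3*n + r)/(-2*n + r)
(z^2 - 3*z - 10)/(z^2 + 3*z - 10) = (z^2 - 3*z - 10)/(z^2 + 3*z - 10)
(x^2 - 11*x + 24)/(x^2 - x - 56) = (x - 3)/(x + 7)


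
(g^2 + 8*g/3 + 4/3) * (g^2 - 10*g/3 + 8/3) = g^4 - 2*g^3/3 - 44*g^2/9 + 8*g/3 + 32/9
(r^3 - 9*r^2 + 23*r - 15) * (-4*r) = -4*r^4 + 36*r^3 - 92*r^2 + 60*r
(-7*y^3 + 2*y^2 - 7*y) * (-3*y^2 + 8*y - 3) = 21*y^5 - 62*y^4 + 58*y^3 - 62*y^2 + 21*y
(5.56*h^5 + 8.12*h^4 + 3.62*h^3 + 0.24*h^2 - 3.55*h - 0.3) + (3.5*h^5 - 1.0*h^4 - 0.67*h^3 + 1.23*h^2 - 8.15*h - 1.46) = 9.06*h^5 + 7.12*h^4 + 2.95*h^3 + 1.47*h^2 - 11.7*h - 1.76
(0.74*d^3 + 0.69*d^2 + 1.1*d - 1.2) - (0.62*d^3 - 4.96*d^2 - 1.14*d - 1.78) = 0.12*d^3 + 5.65*d^2 + 2.24*d + 0.58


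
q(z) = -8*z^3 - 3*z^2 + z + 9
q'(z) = -24*z^2 - 6*z + 1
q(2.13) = -79.79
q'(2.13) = -120.67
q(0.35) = 8.64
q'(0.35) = -4.04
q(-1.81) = 44.80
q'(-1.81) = -66.77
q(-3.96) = 454.79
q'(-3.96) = -351.60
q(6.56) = -2371.94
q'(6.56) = -1071.17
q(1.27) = -10.96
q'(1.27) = -45.33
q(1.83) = -48.24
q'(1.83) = -90.35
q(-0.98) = 12.67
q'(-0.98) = -16.17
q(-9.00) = 5589.00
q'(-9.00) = -1889.00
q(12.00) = -14235.00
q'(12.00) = -3527.00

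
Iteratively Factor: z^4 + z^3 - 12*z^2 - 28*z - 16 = (z + 1)*(z^3 - 12*z - 16) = (z - 4)*(z + 1)*(z^2 + 4*z + 4) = (z - 4)*(z + 1)*(z + 2)*(z + 2)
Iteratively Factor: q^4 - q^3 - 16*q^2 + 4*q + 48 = (q + 2)*(q^3 - 3*q^2 - 10*q + 24) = (q + 2)*(q + 3)*(q^2 - 6*q + 8) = (q - 2)*(q + 2)*(q + 3)*(q - 4)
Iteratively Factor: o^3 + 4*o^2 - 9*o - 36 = (o + 3)*(o^2 + o - 12) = (o + 3)*(o + 4)*(o - 3)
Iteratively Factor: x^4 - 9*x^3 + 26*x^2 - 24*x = (x - 2)*(x^3 - 7*x^2 + 12*x) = (x - 4)*(x - 2)*(x^2 - 3*x) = (x - 4)*(x - 3)*(x - 2)*(x)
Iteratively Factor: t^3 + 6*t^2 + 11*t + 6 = (t + 2)*(t^2 + 4*t + 3) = (t + 1)*(t + 2)*(t + 3)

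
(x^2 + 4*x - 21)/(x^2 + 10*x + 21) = (x - 3)/(x + 3)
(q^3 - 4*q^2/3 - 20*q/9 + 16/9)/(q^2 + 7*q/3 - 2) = (3*q^2 - 2*q - 8)/(3*(q + 3))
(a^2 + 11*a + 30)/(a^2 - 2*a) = (a^2 + 11*a + 30)/(a*(a - 2))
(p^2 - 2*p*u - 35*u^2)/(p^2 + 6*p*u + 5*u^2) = (p - 7*u)/(p + u)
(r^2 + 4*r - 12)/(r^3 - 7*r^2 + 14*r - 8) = (r + 6)/(r^2 - 5*r + 4)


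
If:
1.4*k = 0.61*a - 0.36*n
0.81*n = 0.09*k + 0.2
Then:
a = 21.2459016393443*n - 5.10018214936248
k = 9.0*n - 2.22222222222222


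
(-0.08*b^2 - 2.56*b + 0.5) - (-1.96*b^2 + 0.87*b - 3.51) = 1.88*b^2 - 3.43*b + 4.01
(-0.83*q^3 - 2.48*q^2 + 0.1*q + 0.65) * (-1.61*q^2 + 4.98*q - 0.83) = 1.3363*q^5 - 0.1406*q^4 - 11.8225*q^3 + 1.5099*q^2 + 3.154*q - 0.5395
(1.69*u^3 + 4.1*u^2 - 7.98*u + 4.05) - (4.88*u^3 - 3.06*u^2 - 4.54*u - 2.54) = -3.19*u^3 + 7.16*u^2 - 3.44*u + 6.59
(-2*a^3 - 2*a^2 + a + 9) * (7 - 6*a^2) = 12*a^5 + 12*a^4 - 20*a^3 - 68*a^2 + 7*a + 63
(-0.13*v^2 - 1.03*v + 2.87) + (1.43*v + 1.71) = -0.13*v^2 + 0.4*v + 4.58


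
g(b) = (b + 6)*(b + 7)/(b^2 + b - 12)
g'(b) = (-2*b - 1)*(b + 6)*(b + 7)/(b^2 + b - 12)^2 + (b + 6)/(b^2 + b - 12) + (b + 7)/(b^2 + b - 12) = 6*(-2*b^2 - 18*b - 33)/(b^4 + 2*b^3 - 23*b^2 - 24*b + 144)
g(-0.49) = -2.93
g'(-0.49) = -0.99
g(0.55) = -4.44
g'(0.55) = -2.10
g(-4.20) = 3.50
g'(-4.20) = 21.18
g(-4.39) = 1.46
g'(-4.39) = 5.40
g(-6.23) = -0.01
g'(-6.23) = 0.02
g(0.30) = -3.96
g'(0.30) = -1.72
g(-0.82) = -2.64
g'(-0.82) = -0.80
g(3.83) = 16.38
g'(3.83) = -18.65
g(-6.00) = 0.00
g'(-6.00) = 0.06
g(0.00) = -3.50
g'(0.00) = -1.38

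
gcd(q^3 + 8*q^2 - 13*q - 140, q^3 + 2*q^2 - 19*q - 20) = q^2 + q - 20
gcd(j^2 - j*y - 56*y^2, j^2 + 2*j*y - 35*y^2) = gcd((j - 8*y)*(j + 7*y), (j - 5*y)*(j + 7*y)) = j + 7*y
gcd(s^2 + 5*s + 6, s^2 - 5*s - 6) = 1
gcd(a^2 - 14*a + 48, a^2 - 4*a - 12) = a - 6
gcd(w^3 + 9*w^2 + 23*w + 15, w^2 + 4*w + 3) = w^2 + 4*w + 3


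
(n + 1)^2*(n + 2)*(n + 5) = n^4 + 9*n^3 + 25*n^2 + 27*n + 10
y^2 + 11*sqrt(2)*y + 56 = (y + 4*sqrt(2))*(y + 7*sqrt(2))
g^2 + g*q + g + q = (g + 1)*(g + q)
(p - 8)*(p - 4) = p^2 - 12*p + 32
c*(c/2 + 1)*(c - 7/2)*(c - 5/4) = c^4/2 - 11*c^3/8 - 41*c^2/16 + 35*c/8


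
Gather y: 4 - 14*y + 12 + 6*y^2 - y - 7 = 6*y^2 - 15*y + 9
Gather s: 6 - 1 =5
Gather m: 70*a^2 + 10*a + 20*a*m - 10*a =70*a^2 + 20*a*m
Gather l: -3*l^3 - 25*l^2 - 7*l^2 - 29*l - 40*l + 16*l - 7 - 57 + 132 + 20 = -3*l^3 - 32*l^2 - 53*l + 88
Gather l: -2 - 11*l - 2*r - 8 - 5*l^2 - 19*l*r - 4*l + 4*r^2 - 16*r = -5*l^2 + l*(-19*r - 15) + 4*r^2 - 18*r - 10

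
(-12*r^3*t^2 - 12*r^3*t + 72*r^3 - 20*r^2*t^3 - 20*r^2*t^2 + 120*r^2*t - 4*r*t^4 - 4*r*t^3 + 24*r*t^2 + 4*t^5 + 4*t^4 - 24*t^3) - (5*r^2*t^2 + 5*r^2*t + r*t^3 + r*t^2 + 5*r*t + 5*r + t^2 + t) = -12*r^3*t^2 - 12*r^3*t + 72*r^3 - 20*r^2*t^3 - 25*r^2*t^2 + 115*r^2*t - 4*r*t^4 - 5*r*t^3 + 23*r*t^2 - 5*r*t - 5*r + 4*t^5 + 4*t^4 - 24*t^3 - t^2 - t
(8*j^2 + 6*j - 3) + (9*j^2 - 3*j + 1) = 17*j^2 + 3*j - 2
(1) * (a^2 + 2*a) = a^2 + 2*a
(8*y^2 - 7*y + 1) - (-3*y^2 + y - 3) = 11*y^2 - 8*y + 4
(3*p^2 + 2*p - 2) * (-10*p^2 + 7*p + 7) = -30*p^4 + p^3 + 55*p^2 - 14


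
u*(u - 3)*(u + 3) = u^3 - 9*u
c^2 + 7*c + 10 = (c + 2)*(c + 5)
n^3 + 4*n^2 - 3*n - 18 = (n - 2)*(n + 3)^2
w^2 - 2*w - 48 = (w - 8)*(w + 6)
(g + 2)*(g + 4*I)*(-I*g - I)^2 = -g^4 - 4*g^3 - 4*I*g^3 - 5*g^2 - 16*I*g^2 - 2*g - 20*I*g - 8*I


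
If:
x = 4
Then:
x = 4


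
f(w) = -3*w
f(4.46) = -13.38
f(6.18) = -18.54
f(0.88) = -2.64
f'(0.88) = -3.00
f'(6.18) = -3.00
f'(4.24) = -3.00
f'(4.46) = -3.00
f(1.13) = -3.39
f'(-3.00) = -3.00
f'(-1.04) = -3.00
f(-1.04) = 3.12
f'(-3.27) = -3.00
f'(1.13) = -3.00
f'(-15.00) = -3.00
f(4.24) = -12.72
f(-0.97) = 2.91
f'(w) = -3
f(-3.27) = 9.81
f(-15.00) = 45.00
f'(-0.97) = -3.00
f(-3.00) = 9.00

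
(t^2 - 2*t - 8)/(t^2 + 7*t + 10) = (t - 4)/(t + 5)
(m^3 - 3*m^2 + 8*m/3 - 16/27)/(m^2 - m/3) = m - 8/3 + 16/(9*m)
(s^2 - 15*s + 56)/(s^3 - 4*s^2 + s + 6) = (s^2 - 15*s + 56)/(s^3 - 4*s^2 + s + 6)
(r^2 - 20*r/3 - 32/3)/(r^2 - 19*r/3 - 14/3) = (-3*r^2 + 20*r + 32)/(-3*r^2 + 19*r + 14)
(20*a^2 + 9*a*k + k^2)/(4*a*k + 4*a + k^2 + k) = (5*a + k)/(k + 1)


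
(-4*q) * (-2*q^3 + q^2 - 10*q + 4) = 8*q^4 - 4*q^3 + 40*q^2 - 16*q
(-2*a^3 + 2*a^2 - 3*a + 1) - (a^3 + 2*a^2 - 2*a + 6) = -3*a^3 - a - 5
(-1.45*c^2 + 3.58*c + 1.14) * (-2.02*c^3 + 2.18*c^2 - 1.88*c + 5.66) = 2.929*c^5 - 10.3926*c^4 + 8.2276*c^3 - 12.4522*c^2 + 18.1196*c + 6.4524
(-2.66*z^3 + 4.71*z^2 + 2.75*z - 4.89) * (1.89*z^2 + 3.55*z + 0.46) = -5.0274*z^5 - 0.5411*z^4 + 20.6944*z^3 + 2.687*z^2 - 16.0945*z - 2.2494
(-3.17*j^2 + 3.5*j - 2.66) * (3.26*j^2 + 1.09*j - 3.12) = -10.3342*j^4 + 7.9547*j^3 + 5.0338*j^2 - 13.8194*j + 8.2992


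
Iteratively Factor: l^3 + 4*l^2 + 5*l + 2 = (l + 1)*(l^2 + 3*l + 2) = (l + 1)*(l + 2)*(l + 1)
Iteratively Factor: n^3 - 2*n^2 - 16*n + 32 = (n - 4)*(n^2 + 2*n - 8) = (n - 4)*(n + 4)*(n - 2)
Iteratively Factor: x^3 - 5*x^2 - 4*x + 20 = (x - 2)*(x^2 - 3*x - 10) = (x - 2)*(x + 2)*(x - 5)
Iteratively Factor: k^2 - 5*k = (k)*(k - 5)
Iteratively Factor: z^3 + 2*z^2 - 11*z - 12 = (z - 3)*(z^2 + 5*z + 4) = (z - 3)*(z + 1)*(z + 4)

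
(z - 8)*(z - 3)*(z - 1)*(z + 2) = z^4 - 10*z^3 + 11*z^2 + 46*z - 48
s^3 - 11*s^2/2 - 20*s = s*(s - 8)*(s + 5/2)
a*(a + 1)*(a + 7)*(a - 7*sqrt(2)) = a^4 - 7*sqrt(2)*a^3 + 8*a^3 - 56*sqrt(2)*a^2 + 7*a^2 - 49*sqrt(2)*a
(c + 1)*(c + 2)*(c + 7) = c^3 + 10*c^2 + 23*c + 14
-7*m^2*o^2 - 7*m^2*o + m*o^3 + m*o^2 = o*(-7*m + o)*(m*o + m)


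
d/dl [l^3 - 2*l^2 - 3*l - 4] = 3*l^2 - 4*l - 3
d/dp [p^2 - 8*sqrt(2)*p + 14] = 2*p - 8*sqrt(2)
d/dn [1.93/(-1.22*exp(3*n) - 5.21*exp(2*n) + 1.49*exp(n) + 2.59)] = (7.0638*exp(2*n) + 20.1106*exp(n) - 2.8757)*exp(n)/(1.22*exp(3*n) + 5.21*exp(2*n) - 1.49*exp(n) - 2.59)^2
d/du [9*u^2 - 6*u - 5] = 18*u - 6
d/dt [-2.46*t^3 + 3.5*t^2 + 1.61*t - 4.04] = -7.38*t^2 + 7.0*t + 1.61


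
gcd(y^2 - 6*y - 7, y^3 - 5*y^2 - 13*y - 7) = y^2 - 6*y - 7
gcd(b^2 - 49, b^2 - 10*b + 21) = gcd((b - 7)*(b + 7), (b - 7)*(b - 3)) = b - 7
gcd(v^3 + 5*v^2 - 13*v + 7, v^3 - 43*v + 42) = v^2 + 6*v - 7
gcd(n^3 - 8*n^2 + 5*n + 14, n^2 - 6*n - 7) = n^2 - 6*n - 7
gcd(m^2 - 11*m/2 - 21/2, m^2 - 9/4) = m + 3/2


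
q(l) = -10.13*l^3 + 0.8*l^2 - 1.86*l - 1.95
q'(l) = -30.39*l^2 + 1.6*l - 1.86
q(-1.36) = 27.54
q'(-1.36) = -60.25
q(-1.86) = 69.46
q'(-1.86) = -109.97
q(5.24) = -1447.21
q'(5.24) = -827.91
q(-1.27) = 22.45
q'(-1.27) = -52.91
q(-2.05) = 92.50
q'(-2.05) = -132.85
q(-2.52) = 169.93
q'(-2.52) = -198.88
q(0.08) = -2.10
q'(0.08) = -1.93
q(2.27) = -120.54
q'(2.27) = -154.82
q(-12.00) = 17640.21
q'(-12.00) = -4397.22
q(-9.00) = 7464.36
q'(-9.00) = -2477.85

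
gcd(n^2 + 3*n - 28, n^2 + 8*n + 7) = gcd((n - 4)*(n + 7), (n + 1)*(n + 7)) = n + 7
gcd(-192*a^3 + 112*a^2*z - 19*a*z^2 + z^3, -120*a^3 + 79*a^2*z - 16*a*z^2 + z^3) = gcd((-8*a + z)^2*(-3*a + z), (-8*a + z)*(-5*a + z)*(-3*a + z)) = 24*a^2 - 11*a*z + z^2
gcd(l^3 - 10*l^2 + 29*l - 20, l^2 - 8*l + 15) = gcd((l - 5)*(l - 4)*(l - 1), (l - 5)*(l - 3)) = l - 5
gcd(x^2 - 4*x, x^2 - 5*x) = x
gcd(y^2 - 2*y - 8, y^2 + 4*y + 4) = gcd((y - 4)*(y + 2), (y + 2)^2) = y + 2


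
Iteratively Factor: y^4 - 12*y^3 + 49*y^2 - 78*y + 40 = (y - 5)*(y^3 - 7*y^2 + 14*y - 8) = (y - 5)*(y - 2)*(y^2 - 5*y + 4) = (y - 5)*(y - 4)*(y - 2)*(y - 1)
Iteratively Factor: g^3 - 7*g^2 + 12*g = (g - 3)*(g^2 - 4*g) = (g - 4)*(g - 3)*(g)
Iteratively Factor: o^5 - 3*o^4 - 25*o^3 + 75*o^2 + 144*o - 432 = (o - 3)*(o^4 - 25*o^2 + 144) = (o - 4)*(o - 3)*(o^3 + 4*o^2 - 9*o - 36) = (o - 4)*(o - 3)*(o + 4)*(o^2 - 9) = (o - 4)*(o - 3)^2*(o + 4)*(o + 3)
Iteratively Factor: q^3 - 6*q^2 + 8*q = (q - 2)*(q^2 - 4*q) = (q - 4)*(q - 2)*(q)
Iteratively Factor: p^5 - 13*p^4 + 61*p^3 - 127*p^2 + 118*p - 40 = (p - 4)*(p^4 - 9*p^3 + 25*p^2 - 27*p + 10) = (p - 4)*(p - 1)*(p^3 - 8*p^2 + 17*p - 10) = (p - 5)*(p - 4)*(p - 1)*(p^2 - 3*p + 2) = (p - 5)*(p - 4)*(p - 2)*(p - 1)*(p - 1)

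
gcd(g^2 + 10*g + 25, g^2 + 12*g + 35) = g + 5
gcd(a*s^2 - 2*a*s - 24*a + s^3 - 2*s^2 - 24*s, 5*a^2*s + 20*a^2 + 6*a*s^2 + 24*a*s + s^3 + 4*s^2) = a*s + 4*a + s^2 + 4*s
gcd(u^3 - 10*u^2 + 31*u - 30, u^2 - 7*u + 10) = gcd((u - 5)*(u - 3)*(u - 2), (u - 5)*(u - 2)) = u^2 - 7*u + 10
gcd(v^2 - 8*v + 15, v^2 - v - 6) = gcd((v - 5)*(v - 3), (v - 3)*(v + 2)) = v - 3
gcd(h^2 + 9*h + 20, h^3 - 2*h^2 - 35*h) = h + 5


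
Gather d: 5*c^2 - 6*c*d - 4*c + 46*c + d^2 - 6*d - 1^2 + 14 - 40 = 5*c^2 + 42*c + d^2 + d*(-6*c - 6) - 27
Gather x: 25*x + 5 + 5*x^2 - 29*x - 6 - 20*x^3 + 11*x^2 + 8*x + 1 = -20*x^3 + 16*x^2 + 4*x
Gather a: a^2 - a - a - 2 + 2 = a^2 - 2*a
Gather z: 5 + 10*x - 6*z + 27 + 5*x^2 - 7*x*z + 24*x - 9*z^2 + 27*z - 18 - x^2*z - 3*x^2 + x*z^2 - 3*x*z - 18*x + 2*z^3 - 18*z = 2*x^2 + 16*x + 2*z^3 + z^2*(x - 9) + z*(-x^2 - 10*x + 3) + 14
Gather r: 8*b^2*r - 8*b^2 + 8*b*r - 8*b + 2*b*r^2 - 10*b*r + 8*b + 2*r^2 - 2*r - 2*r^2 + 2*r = -8*b^2 + 2*b*r^2 + r*(8*b^2 - 2*b)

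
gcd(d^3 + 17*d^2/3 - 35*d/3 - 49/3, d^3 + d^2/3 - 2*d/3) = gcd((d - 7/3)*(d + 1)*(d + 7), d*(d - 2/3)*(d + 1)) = d + 1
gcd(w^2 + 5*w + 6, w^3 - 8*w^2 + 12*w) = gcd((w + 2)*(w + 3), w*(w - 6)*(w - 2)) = 1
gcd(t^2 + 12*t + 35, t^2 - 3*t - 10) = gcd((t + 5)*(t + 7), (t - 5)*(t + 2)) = 1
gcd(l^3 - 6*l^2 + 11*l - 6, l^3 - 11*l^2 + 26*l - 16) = l^2 - 3*l + 2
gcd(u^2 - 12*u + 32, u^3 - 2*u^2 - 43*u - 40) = u - 8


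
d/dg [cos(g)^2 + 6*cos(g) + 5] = -2*(cos(g) + 3)*sin(g)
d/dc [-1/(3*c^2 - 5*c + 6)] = (6*c - 5)/(3*c^2 - 5*c + 6)^2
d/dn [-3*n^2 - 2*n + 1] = -6*n - 2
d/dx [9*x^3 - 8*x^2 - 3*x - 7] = 27*x^2 - 16*x - 3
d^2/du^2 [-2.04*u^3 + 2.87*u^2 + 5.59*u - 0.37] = 5.74 - 12.24*u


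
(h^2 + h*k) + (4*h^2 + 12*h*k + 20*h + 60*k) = 5*h^2 + 13*h*k + 20*h + 60*k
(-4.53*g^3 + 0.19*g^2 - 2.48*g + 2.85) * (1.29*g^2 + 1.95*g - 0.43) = -5.8437*g^5 - 8.5884*g^4 - 0.8808*g^3 - 1.2412*g^2 + 6.6239*g - 1.2255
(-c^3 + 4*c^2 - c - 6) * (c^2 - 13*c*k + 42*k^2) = -c^5 + 13*c^4*k + 4*c^4 - 42*c^3*k^2 - 52*c^3*k - c^3 + 168*c^2*k^2 + 13*c^2*k - 6*c^2 - 42*c*k^2 + 78*c*k - 252*k^2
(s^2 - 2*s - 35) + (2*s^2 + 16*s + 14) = 3*s^2 + 14*s - 21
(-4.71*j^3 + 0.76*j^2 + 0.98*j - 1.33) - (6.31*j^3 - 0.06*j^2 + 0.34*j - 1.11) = -11.02*j^3 + 0.82*j^2 + 0.64*j - 0.22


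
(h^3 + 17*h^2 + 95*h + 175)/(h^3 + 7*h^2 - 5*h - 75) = (h + 7)/(h - 3)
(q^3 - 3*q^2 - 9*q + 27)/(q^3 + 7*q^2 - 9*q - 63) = (q - 3)/(q + 7)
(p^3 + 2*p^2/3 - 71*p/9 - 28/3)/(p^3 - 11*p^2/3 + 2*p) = (9*p^2 + 33*p + 28)/(3*p*(3*p - 2))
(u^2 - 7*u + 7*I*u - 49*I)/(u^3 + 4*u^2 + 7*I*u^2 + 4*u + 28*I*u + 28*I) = (u - 7)/(u^2 + 4*u + 4)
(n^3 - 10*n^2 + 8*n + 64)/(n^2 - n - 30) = (-n^3 + 10*n^2 - 8*n - 64)/(-n^2 + n + 30)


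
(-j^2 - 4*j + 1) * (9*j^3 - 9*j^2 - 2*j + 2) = -9*j^5 - 27*j^4 + 47*j^3 - 3*j^2 - 10*j + 2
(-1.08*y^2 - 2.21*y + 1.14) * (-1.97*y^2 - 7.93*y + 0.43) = 2.1276*y^4 + 12.9181*y^3 + 14.8151*y^2 - 9.9905*y + 0.4902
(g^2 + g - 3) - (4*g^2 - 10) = -3*g^2 + g + 7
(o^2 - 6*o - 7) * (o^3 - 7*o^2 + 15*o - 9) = o^5 - 13*o^4 + 50*o^3 - 50*o^2 - 51*o + 63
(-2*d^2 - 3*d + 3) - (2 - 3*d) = 1 - 2*d^2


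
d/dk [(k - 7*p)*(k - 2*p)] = 2*k - 9*p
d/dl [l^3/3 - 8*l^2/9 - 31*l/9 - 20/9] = l^2 - 16*l/9 - 31/9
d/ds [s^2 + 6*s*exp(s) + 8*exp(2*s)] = 6*s*exp(s) + 2*s + 16*exp(2*s) + 6*exp(s)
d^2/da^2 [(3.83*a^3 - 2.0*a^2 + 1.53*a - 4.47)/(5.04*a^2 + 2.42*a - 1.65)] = (1.13686837721616e-13*a^5 + 8.5265128291212e-14*a^4 + 235.07668*a^3 - 872.822052*a^2 - 188.214246*a - 125.372676)/(128.024064*a^6 + 184.415616*a^5 - 37.189152*a^4 - 106.575832*a^3 + 12.17502*a^2 + 19.76535*a - 4.492125)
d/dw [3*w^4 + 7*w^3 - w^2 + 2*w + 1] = 12*w^3 + 21*w^2 - 2*w + 2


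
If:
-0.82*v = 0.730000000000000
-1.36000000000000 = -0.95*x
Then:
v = -0.89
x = 1.43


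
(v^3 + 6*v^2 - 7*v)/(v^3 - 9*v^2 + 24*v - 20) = v*(v^2 + 6*v - 7)/(v^3 - 9*v^2 + 24*v - 20)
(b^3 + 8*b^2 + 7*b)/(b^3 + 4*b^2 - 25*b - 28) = b/(b - 4)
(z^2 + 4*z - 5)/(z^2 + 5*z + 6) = (z^2 + 4*z - 5)/(z^2 + 5*z + 6)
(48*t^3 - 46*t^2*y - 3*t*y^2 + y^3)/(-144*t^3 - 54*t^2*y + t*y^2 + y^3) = (-t + y)/(3*t + y)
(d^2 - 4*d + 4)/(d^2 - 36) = (d^2 - 4*d + 4)/(d^2 - 36)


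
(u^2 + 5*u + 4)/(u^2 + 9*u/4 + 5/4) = 4*(u + 4)/(4*u + 5)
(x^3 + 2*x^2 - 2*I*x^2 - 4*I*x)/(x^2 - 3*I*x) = (x^2 + 2*x*(1 - I) - 4*I)/(x - 3*I)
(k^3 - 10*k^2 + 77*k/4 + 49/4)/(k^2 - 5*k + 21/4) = (2*k^2 - 13*k - 7)/(2*k - 3)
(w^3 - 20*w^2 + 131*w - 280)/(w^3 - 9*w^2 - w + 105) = (w - 8)/(w + 3)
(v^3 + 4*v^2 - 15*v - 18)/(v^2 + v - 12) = (v^2 + 7*v + 6)/(v + 4)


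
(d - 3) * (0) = 0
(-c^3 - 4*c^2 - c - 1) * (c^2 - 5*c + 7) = -c^5 + c^4 + 12*c^3 - 24*c^2 - 2*c - 7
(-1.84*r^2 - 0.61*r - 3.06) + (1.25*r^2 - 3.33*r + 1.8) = -0.59*r^2 - 3.94*r - 1.26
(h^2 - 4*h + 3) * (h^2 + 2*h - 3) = h^4 - 2*h^3 - 8*h^2 + 18*h - 9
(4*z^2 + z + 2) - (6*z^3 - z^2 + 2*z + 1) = -6*z^3 + 5*z^2 - z + 1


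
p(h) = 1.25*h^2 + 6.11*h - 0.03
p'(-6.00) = -8.89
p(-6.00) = 8.31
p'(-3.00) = -1.39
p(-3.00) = -7.11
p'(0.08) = 6.31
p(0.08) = 0.47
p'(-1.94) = 1.26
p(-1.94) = -7.18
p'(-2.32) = 0.31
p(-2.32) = -7.48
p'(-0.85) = 3.98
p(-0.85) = -4.32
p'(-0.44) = 5.01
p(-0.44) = -2.48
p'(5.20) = 19.11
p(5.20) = 65.54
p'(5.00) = 18.61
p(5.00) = 61.77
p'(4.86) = 18.26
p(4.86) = 59.19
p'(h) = 2.5*h + 6.11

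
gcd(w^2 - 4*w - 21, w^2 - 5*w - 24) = w + 3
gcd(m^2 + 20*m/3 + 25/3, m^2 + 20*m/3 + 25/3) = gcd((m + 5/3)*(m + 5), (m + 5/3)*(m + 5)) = m^2 + 20*m/3 + 25/3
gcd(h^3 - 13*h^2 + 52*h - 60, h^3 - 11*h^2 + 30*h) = h^2 - 11*h + 30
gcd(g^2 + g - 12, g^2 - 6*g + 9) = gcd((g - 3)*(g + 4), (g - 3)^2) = g - 3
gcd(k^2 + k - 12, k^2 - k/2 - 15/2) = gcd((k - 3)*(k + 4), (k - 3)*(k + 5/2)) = k - 3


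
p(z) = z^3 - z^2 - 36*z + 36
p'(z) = 3*z^2 - 2*z - 36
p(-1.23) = 76.91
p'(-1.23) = -29.00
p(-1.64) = 87.94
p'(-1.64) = -24.65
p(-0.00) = 36.00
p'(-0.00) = -36.00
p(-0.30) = 46.68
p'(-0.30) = -35.13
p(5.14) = -39.66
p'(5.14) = 32.98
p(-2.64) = 105.67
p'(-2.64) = -9.81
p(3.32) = -57.95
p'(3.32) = -9.57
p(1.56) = -18.80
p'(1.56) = -31.82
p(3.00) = -54.00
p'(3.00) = -15.00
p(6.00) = 0.00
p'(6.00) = 60.00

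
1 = 1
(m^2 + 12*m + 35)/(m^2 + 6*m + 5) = (m + 7)/(m + 1)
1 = 1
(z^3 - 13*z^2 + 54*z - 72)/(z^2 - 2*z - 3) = (z^2 - 10*z + 24)/(z + 1)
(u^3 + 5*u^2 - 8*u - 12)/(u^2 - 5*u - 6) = (u^2 + 4*u - 12)/(u - 6)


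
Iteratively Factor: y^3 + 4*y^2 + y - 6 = (y + 2)*(y^2 + 2*y - 3) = (y - 1)*(y + 2)*(y + 3)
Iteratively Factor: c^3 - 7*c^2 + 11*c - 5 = (c - 1)*(c^2 - 6*c + 5) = (c - 1)^2*(c - 5)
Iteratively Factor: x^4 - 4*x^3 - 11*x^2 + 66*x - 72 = (x - 3)*(x^3 - x^2 - 14*x + 24) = (x - 3)*(x + 4)*(x^2 - 5*x + 6) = (x - 3)*(x - 2)*(x + 4)*(x - 3)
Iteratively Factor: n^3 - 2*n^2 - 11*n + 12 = (n - 4)*(n^2 + 2*n - 3) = (n - 4)*(n - 1)*(n + 3)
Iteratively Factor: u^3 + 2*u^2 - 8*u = (u - 2)*(u^2 + 4*u) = u*(u - 2)*(u + 4)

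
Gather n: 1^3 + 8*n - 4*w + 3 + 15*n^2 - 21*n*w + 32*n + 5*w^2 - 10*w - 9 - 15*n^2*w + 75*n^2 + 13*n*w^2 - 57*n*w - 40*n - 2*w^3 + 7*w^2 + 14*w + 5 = n^2*(90 - 15*w) + n*(13*w^2 - 78*w) - 2*w^3 + 12*w^2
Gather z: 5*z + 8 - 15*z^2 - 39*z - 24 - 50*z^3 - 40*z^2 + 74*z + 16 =-50*z^3 - 55*z^2 + 40*z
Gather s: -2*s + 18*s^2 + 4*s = 18*s^2 + 2*s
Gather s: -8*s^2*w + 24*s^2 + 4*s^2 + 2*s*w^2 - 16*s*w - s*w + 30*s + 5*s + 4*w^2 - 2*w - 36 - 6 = s^2*(28 - 8*w) + s*(2*w^2 - 17*w + 35) + 4*w^2 - 2*w - 42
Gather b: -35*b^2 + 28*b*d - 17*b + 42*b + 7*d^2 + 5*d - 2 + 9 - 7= -35*b^2 + b*(28*d + 25) + 7*d^2 + 5*d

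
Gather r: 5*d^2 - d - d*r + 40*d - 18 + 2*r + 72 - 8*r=5*d^2 + 39*d + r*(-d - 6) + 54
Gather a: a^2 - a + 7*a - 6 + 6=a^2 + 6*a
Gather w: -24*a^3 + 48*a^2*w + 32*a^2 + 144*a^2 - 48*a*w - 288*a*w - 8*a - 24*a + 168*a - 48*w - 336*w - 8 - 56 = -24*a^3 + 176*a^2 + 136*a + w*(48*a^2 - 336*a - 384) - 64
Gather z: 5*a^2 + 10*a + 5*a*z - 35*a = 5*a^2 + 5*a*z - 25*a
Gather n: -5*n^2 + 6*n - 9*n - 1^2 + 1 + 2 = -5*n^2 - 3*n + 2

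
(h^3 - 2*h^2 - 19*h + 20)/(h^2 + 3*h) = (h^3 - 2*h^2 - 19*h + 20)/(h*(h + 3))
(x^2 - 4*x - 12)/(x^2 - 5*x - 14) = (x - 6)/(x - 7)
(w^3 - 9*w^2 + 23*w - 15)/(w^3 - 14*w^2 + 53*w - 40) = (w - 3)/(w - 8)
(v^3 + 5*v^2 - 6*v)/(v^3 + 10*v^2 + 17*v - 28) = v*(v + 6)/(v^2 + 11*v + 28)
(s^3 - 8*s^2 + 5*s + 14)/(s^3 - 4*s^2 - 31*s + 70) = (s + 1)/(s + 5)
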